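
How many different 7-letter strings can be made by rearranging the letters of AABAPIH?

Letter multiplicities in AABAPIH: A×3, B×1, H×1, I×1, P×1.
The number of distinct arrangements is 7!/(3!) = 5040/6 = 840.

840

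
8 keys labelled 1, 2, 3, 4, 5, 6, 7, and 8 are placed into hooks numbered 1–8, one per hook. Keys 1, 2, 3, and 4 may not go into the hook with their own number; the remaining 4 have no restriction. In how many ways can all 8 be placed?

24024

Let Aᵢ (for 1 ≤ i ≤ 4) be the placements that put key i in its forbidden hook. Any j of these fix j positions, leaving (8−j)! ways to fill the rest, and there are C(4,j) ways to pick which j.
By inclusion–exclusion, the number of valid placements is Σ_{j=0}^{4} (−1)^j C(4,j)·(8−j)!.
Computing: 40320 − 20160 + 4320 − 480 + 24 = 24024.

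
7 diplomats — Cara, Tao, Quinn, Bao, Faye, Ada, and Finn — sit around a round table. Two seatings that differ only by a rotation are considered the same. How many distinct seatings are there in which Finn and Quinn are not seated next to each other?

480

All circular seatings of 7 people number (6)! = 720.
Seatings with Finn beside Quinn: treat them as a block with 2 internal orders, giving 2 × (5)! = 240.
Subtracting, 720 − 240 = 480.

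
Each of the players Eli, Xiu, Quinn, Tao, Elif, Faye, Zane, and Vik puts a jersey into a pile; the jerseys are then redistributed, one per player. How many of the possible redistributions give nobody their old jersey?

14833

This is the derangement count D_8: permutations of 8 items with no fixed point.
By inclusion–exclusion this is Σ_{j=0}^{8} (−1)^j C(8,j)·(8−j)!.
Computing: 40320 − 40320 + 20160 − 6720 + 1680 − 336 + 56 − 8 + 1 = 14833.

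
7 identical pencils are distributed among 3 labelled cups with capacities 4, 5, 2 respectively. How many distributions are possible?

Ignoring the caps, the number of non-negative solutions to x_1+…+x_3 = 7 is C(9,2) = 36.
Subtract solutions that violate a single cap (substitute x_i' = x_i − (cap_i+1)): x_1 ≥ 5 gives C(4,2) = 6; x_2 ≥ 6 gives C(3,2) = 3; x_3 ≥ 3 gives C(6,2) = 15. Together 24.
No two caps can be exceeded simultaneously, so the pair terms are all 0.
By inclusion–exclusion the count is 36 − 24 + 0 = 12.

12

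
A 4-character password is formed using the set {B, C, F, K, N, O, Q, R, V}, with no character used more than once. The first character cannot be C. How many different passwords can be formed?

The first character has 9−1 = 8 choices (anything except C).
The remaining 3 characters are filled from the other 8 symbols without repetition: 8 × 7 × 6 = 336.
Total: 8 × 336 = 2688.

2688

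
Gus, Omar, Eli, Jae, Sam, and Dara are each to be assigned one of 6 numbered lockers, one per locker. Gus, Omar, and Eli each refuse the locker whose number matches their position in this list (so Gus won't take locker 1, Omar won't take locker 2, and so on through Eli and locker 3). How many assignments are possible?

Let Aᵢ (for i ∈ {1, 2, 3}) be the placements that put person i in their forbidden locker. Any j of these fix j positions, leaving (6−j)! ways to fill the rest, and there are C(3,j) ways to pick which j.
By inclusion–exclusion, the number of valid placements is Σ_{j=0}^{3} (−1)^j C(3,j)·(6−j)!.
Computing: 720 − 360 + 72 − 6 = 426.

426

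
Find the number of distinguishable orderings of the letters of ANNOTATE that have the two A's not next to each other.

Total arrangements of ANNOTATE: 8!/(2!·2!·2!) = 5040.
If the two A's are adjacent, glue them into one block, leaving 7 items to arrange: (7)!/(2!·2!) = 1260 ways.
Subtracting, 5040 − 1260 = 3780 arrangements keep the A's apart.

3780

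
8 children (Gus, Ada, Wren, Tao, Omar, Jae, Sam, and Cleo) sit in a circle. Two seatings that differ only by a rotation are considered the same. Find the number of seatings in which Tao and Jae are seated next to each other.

Treat {Tao, Jae} as one unit (2 internal orders) and seat the resulting 7 units around the table: (6)! circular arrangements.
So 2 × (6)! = 2 × 720 = 1440.

1440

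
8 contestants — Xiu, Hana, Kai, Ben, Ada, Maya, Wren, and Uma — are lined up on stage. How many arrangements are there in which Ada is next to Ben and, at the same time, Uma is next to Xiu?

Treat {Ada,Ben} as one block (2 orders) and {Uma,Xiu} as another (2 orders).
That leaves 6 units to arrange: 2 × 2 × 6! = 4 × 720 = 2880.

2880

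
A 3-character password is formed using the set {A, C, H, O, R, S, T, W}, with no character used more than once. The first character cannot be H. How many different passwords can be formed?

The first character has 8−1 = 7 choices (anything except H).
The remaining 2 characters are filled from the other 7 symbols without repetition: 7 × 6 = 42.
Total: 7 × 42 = 294.

294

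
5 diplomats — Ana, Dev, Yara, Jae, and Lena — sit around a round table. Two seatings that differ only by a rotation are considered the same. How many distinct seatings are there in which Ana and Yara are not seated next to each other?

All circular seatings of 5 people number (4)! = 24.
Those with Ana next to Yara: fuse the pair into one unit and seat 4 units around a circle — 2·(3)! = 12.
Subtracting, 24 − 12 = 12.

12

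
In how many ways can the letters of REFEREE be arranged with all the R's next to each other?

30

Treat the 2 copies of R as a single block. The multiset to arrange is then {RR, E, E, E, E, F}, 6 items in all.
That gives (6)!/(4!) = 30 arrangements.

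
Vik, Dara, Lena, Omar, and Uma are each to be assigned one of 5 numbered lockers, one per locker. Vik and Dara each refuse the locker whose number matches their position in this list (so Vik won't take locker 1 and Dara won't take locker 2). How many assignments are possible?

Let Aᵢ (for i ∈ {1, 2}) be the placements that put person i in their forbidden locker. Any j of these fix j positions, leaving (5−j)! ways to fill the rest, and there are C(2,j) ways to pick which j.
By inclusion–exclusion, the number of valid placements is Σ_{j=0}^{2} (−1)^j C(2,j)·(5−j)!.
Computing: 120 − 48 + 6 = 78.

78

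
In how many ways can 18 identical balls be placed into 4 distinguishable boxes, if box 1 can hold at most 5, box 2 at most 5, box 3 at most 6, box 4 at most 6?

35

By stars and bars, unrestricted non-negative solutions to x_1+…+x_4 = 18 number C(18+3,3) = 1330.
Subtract solutions that violate a single cap (substitute x_i' = x_i − (cap_i+1)): x_1 ≥ 6 gives C(15,3) = 455; x_2 ≥ 6 gives C(15,3) = 455; x_3 ≥ 7 gives C(14,3) = 364; x_4 ≥ 7 gives C(14,3) = 364. Together 1638.
Add back pairs where two caps are both exceeded: 84 + 56 + 56 + 56 + 56 + 35 = 343.
By inclusion–exclusion the count is 1330 − 1638 + 343 = 35.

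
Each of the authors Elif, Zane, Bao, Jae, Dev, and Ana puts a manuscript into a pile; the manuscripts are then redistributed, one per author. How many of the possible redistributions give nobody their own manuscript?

265

This is the derangement count D_6: permutations of 6 items with no fixed point.
By inclusion–exclusion this is Σ_{j=0}^{6} (−1)^j C(6,j)·(6−j)!.
Computing: 720 − 720 + 360 − 120 + 30 − 6 + 1 = 265.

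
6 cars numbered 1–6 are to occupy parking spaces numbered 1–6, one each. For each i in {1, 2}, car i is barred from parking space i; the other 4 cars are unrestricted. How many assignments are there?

Let Aᵢ (for i ∈ {1, 2}) be the placements that put car i in its forbidden parking space. Any j of these fix j positions, leaving (6−j)! ways to fill the rest, and there are C(2,j) ways to pick which j.
By inclusion–exclusion, the number of valid placements is Σ_{j=0}^{2} (−1)^j C(2,j)·(6−j)!.
Computing: 720 − 240 + 24 = 504.

504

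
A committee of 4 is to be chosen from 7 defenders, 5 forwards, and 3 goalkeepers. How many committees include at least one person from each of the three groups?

630

Unrestricted: C(15,4) = 1365 ways to pick any 4 of the 15.
Selections missing a whole group: no defenders → C(8,4) = 70; no forwards → C(10,4) = 210; no goalkeepers → C(12,4) = 495.
Add back selections omitting two groups (i.e. drawn from a single group): C(7,4) + C(5,4) + C(3,4) = 40.
By inclusion–exclusion: 1365 − 775 + 40 = 630.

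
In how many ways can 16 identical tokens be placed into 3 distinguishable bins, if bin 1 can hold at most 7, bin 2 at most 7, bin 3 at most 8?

28

By stars and bars, unrestricted non-negative solutions to x_1+…+x_3 = 16 number C(16+2,2) = 153.
Subtract solutions that violate a single cap (substitute x_i' = x_i − (cap_i+1)): x_1 ≥ 8 gives C(10,2) = 45; x_2 ≥ 8 gives C(10,2) = 45; x_3 ≥ 9 gives C(9,2) = 36. Together 126.
Add back pairs where two caps are both exceeded: 1 + 0 + 0 = 1.
By inclusion–exclusion the count is 153 − 126 + 1 = 28.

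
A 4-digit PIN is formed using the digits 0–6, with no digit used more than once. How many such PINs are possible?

840

Choose and order 4 of the 7 symbols: the first digit has 7 options, the next 6, then 5, 4.
7 × 6 × 5 × 4 = 840.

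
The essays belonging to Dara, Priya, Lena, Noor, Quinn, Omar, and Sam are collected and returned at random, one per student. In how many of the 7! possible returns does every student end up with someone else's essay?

1854

Count assignments avoiding every fixed point. For any j of the 7 students fixed to their own essay, the other 7−j can be arranged in (7−j)! ways.
By inclusion–exclusion this is Σ_{j=0}^{7} (−1)^j C(7,j)·(7−j)!.
Computing: 5040 − 5040 + 2520 − 840 + 210 − 42 + 7 − 1 = 1854.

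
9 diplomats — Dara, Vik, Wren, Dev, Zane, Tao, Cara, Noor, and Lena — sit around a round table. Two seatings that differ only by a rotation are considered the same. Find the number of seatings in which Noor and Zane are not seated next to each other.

Without the restriction there are (8)! = 40320 seatings.
Those with Noor next to Zane: fuse the pair into one unit and seat 8 units around a circle — 2·(7)! = 10080.
Subtracting, 40320 − 10080 = 30240.

30240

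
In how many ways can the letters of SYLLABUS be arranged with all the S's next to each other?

2520

Treat the 2 copies of S as a single block. The multiset to arrange is then {SS, A, B, L, L, U, Y}, 7 items in all.
That gives (7)!/(2!) = 2520 arrangements.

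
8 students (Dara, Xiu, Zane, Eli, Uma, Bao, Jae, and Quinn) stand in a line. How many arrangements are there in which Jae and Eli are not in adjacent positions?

30240

Of the 8! = 40320 arrangements, those with Jae and Eli adjacent number 2 × 7! = 10080 (treat the pair as a block with 2 internal orders).
Complementary counting: 40320 − 10080 = 30240.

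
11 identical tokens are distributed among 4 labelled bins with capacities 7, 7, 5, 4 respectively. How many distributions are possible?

185

By stars and bars, unrestricted non-negative solutions to x_1+…+x_4 = 11 number C(11+3,3) = 364.
Subtract solutions that violate a single cap (substitute x_i' = x_i − (cap_i+1)): x_1 ≥ 8 gives C(6,3) = 20; x_2 ≥ 8 gives C(6,3) = 20; x_3 ≥ 6 gives C(8,3) = 56; x_4 ≥ 5 gives C(9,3) = 84. Together 180.
Add back pairs where two caps are both exceeded: 0 + 0 + 0 + 0 + 0 + 1 = 1.
By inclusion–exclusion the count is 364 − 180 + 1 = 185.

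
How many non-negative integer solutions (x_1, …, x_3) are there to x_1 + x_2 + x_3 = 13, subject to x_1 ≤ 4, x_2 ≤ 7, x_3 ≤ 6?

15

By stars and bars, unrestricted non-negative solutions to x_1+…+x_3 = 13 number C(13+2,2) = 105.
Subtract solutions that violate a single cap (substitute x_i' = x_i − (cap_i+1)): x_1 ≥ 5 gives C(10,2) = 45; x_2 ≥ 8 gives C(7,2) = 21; x_3 ≥ 7 gives C(8,2) = 28. Together 94.
Add back pairs where two caps are both exceeded: 1 + 3 + 0 = 4.
By inclusion–exclusion the count is 105 − 94 + 4 = 15.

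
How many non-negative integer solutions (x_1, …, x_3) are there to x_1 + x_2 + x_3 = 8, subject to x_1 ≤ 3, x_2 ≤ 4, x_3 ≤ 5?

By stars and bars, unrestricted non-negative solutions to x_1+…+x_3 = 8 number C(8+2,2) = 45.
Subtract solutions that violate a single cap (substitute x_i' = x_i − (cap_i+1)): x_1 ≥ 4 gives C(6,2) = 15; x_2 ≥ 5 gives C(5,2) = 10; x_3 ≥ 6 gives C(4,2) = 6. Together 31.
No two caps can be exceeded simultaneously, so the pair terms are all 0.
By inclusion–exclusion the count is 45 − 31 + 0 = 14.

14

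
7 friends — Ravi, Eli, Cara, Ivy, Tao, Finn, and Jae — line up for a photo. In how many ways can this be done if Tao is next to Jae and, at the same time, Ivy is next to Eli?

480

Treat {Tao,Jae} as one block (2 orders) and {Ivy,Eli} as another (2 orders).
That leaves 5 units to arrange: 2 × 2 × 5! = 4 × 120 = 480.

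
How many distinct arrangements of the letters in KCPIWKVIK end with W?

3360

Fix W in the last position and arrange the remaining 8 letters.
Those 8 letters have I appearing twice and K appearing 3 times, giving (8)!/(3!·2!) = 3360.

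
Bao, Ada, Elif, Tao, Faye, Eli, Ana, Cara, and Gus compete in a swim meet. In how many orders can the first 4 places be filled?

3024

This is an ordered selection of 4 from 9: P(9,4).
That gives 9 × 8 × 7 × 6 = 3024.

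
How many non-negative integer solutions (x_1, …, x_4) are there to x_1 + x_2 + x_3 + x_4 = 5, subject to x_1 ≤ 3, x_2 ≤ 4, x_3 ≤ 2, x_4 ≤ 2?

31

Ignoring the caps, the number of non-negative solutions to x_1+…+x_4 = 5 is C(8,3) = 56.
Subtract solutions that violate a single cap (substitute x_i' = x_i − (cap_i+1)): x_1 ≥ 4 gives C(4,3) = 4; x_2 ≥ 5 gives C(3,3) = 1; x_3 ≥ 3 gives C(5,3) = 10; x_4 ≥ 3 gives C(5,3) = 10. Together 25.
No two caps can be exceeded simultaneously, so the pair terms are all 0.
By inclusion–exclusion the count is 56 − 25 + 0 = 31.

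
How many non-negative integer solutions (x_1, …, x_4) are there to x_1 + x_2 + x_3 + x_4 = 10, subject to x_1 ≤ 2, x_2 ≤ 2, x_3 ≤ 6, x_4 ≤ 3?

By stars and bars, unrestricted non-negative solutions to x_1+…+x_4 = 10 number C(10+3,3) = 286.
Subtract solutions that violate a single cap (substitute x_i' = x_i − (cap_i+1)): x_1 ≥ 3 gives C(10,3) = 120; x_2 ≥ 3 gives C(10,3) = 120; x_3 ≥ 7 gives C(6,3) = 20; x_4 ≥ 4 gives C(9,3) = 84. Together 344.
Add back pairs where two caps are both exceeded: 35 + 1 + 20 + 1 + 20 + 0 = 77.
Subtract triples: 0 + 1 + 0 + 0 = 1.
By inclusion–exclusion the count is 286 − 344 + 77 − 1 = 18.

18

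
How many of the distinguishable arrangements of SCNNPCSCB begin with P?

Fix P in the first position and arrange the remaining 8 letters.
Those 8 letters have C appearing 3 times, N appearing twice, and S appearing twice, giving (8)!/(3!·2!·2!) = 1680.

1680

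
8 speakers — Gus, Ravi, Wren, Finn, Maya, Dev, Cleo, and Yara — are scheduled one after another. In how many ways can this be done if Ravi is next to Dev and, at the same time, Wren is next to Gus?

Treat {Ravi,Dev} as one block (2 orders) and {Wren,Gus} as another (2 orders).
That leaves 6 units to arrange: 2 × 2 × 6! = 4 × 720 = 2880.

2880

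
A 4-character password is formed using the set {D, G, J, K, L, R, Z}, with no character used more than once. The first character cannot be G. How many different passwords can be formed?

The first character has 7−1 = 6 choices (anything except G).
The remaining 3 characters are filled from the other 6 symbols without repetition: 6 × 5 × 4 = 120.
Total: 6 × 120 = 720.

720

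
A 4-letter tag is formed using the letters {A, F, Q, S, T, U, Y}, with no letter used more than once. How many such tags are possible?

840

This is a permutation of 4 out of 7: P(7,4) = 7!/3!.
7 × 6 × 5 × 4 = 840.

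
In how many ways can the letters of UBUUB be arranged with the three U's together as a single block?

3

Treat the 3 copies of U as a single block. The multiset to arrange is then {UUU, B, B}, 3 items in all.
That gives (3)!/(2!) = 3 arrangements.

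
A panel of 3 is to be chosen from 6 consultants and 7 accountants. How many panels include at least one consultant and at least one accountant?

Unrestricted: C(13,3) = 286 ways to pick any 3 of the 13.
Selections missing a whole group: no consultants → C(7,3) = 35; no accountants → C(6,3) = 20.
Both groups omitted at once is impossible, so 286 − 55 = 231.

231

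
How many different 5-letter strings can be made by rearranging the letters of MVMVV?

10

MVMVV has 5 letters with M appearing twice and V appearing 3 times.
So there are 5! / (3!·2!) = 10 distinguishable arrangements.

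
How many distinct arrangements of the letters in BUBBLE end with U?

20

Fix U in the last position and arrange the remaining 5 letters.
Those 5 letters have B appearing 3 times, giving (5)!/(3!) = 20.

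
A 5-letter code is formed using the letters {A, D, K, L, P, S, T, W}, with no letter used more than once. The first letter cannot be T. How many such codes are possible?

The first letter has 8−1 = 7 choices (anything except T).
The remaining 4 letters are filled from the other 7 symbols without repetition: 7 × 6 × 5 × 4 = 840.
Total: 7 × 840 = 5880.

5880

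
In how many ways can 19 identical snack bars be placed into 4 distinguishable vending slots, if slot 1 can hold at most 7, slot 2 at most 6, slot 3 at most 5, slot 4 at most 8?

115

By stars and bars, unrestricted non-negative solutions to x_1+…+x_4 = 19 number C(19+3,3) = 1540.
Subtract solutions that violate a single cap (substitute x_i' = x_i − (cap_i+1)): x_1 ≥ 8 gives C(14,3) = 364; x_2 ≥ 7 gives C(15,3) = 455; x_3 ≥ 6 gives C(16,3) = 560; x_4 ≥ 9 gives C(13,3) = 286. Together 1665.
Add back pairs where two caps are both exceeded: 35 + 56 + 10 + 84 + 20 + 35 = 240.
By inclusion–exclusion the count is 1540 − 1665 + 240 = 115.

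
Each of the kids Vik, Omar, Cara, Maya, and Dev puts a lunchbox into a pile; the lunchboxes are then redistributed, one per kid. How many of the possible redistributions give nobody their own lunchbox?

Count assignments avoiding every fixed point. For any j of the 5 kids fixed to their own lunchbox, the other 5−j can be arranged in (5−j)! ways.
By inclusion–exclusion this is Σ_{j=0}^{5} (−1)^j C(5,j)·(5−j)!.
Computing: 120 − 120 + 60 − 20 + 5 − 1 = 44.

44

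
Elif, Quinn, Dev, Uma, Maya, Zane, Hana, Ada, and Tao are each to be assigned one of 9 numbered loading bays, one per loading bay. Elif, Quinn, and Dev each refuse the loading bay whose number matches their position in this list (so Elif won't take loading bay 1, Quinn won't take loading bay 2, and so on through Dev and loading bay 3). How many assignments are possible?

256320

Let Aᵢ (for i ∈ {1, 2, 3}) be the placements that put person i in their forbidden loading bay. Any j of these fix j positions, leaving (9−j)! ways to fill the rest, and there are C(3,j) ways to pick which j.
By inclusion–exclusion, the number of valid placements is Σ_{j=0}^{3} (−1)^j C(3,j)·(9−j)!.
Computing: 362880 − 120960 + 15120 − 720 = 256320.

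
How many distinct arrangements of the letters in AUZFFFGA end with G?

420

With the last slot taken by G, it remains to arrange the other 7 letters (AUZFFFA).
Those 7 letters have A appearing twice and F appearing 3 times, giving (7)!/(3!·2!) = 420.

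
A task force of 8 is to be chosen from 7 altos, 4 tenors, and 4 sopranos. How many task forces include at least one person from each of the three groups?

Total 8-person selections from all 15: C(15,8) = 6435.
Subtract selections that omit an entire group: no altos → C(8,8) = 1; no tenors → C(11,8) = 165; no sopranos → C(11,8) = 165.
Add back selections omitting two groups (i.e. drawn from a single group): C(7,8) + C(4,8) + C(4,8) = 0.
By inclusion–exclusion: 6435 − 331 + 0 = 6104.

6104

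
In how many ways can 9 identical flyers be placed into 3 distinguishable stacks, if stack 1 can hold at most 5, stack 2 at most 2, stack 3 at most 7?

By stars and bars, unrestricted non-negative solutions to x_1+…+x_3 = 9 number C(9+2,2) = 55.
Subtract solutions that violate a single cap (substitute x_i' = x_i − (cap_i+1)): x_1 ≥ 6 gives C(5,2) = 10; x_2 ≥ 3 gives C(8,2) = 28; x_3 ≥ 8 gives C(3,2) = 3. Together 41.
Add back pairs where two caps are both exceeded: 1 + 0 + 0 = 1.
By inclusion–exclusion the count is 55 − 41 + 1 = 15.

15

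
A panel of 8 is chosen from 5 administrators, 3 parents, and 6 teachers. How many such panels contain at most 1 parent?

Split by how many parents are chosen (0 through 1).
Sum: C(3,0)·C(11,8) + C(3,1)·C(11,7) = 165 + 990 = 1155.

1155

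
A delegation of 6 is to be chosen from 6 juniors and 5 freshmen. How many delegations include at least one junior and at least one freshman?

With no constraint there are C(11,6) = 462 possible selections.
Subtract selections that omit an entire group: no juniors → C(5,6) = 0; no freshmen → C(6,6) = 1.
Both groups omitted at once is impossible, so 462 − 1 = 461.

461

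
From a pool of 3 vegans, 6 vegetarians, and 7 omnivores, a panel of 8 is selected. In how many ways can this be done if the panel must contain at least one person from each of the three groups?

11529

Total 8-person selections from all 16: C(16,8) = 12870.
Subtract selections that omit an entire group: no vegans → C(13,8) = 1287; no vegetarians → C(10,8) = 45; no omnivores → C(9,8) = 9.
Add back selections omitting two groups (i.e. drawn from a single group): C(3,8) + C(6,8) + C(7,8) = 0.
By inclusion–exclusion: 12870 − 1341 + 0 = 11529.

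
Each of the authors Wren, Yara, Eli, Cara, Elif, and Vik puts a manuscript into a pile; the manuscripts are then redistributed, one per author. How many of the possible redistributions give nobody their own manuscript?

Count assignments avoiding every fixed point. For any j of the 6 authors fixed to their own manuscript, the other 6−j can be arranged in (6−j)! ways.
By inclusion–exclusion this is Σ_{j=0}^{6} (−1)^j C(6,j)·(6−j)!.
Computing: 720 − 720 + 360 − 120 + 30 − 6 + 1 = 265.

265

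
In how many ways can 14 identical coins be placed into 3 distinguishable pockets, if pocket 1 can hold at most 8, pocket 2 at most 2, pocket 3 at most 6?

By stars and bars, unrestricted non-negative solutions to x_1+…+x_3 = 14 number C(14+2,2) = 120.
Subtract solutions that violate a single cap (substitute x_i' = x_i − (cap_i+1)): x_1 ≥ 9 gives C(7,2) = 21; x_2 ≥ 3 gives C(13,2) = 78; x_3 ≥ 7 gives C(9,2) = 36. Together 135.
Add back pairs where two caps are both exceeded: 6 + 0 + 15 = 21.
By inclusion–exclusion the count is 120 − 135 + 21 = 6.

6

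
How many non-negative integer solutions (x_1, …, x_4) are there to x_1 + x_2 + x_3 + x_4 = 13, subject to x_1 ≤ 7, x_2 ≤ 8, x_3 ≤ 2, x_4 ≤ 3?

By stars and bars, unrestricted non-negative solutions to x_1+…+x_4 = 13 number C(13+3,3) = 560.
Subtract solutions that violate a single cap (substitute x_i' = x_i − (cap_i+1)): x_1 ≥ 8 gives C(8,3) = 56; x_2 ≥ 9 gives C(7,3) = 35; x_3 ≥ 3 gives C(13,3) = 286; x_4 ≥ 4 gives C(12,3) = 220. Together 597.
Add back pairs where two caps are both exceeded: 0 + 10 + 4 + 4 + 1 + 84 = 103.
By inclusion–exclusion the count is 560 − 597 + 103 = 66.

66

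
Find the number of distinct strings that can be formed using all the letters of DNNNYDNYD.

DNNNYDNYD has 9 letters with D appearing 3 times, N appearing 4 times, and Y appearing twice.
The number of distinct arrangements is 9!/(4!·3!·2!) = 362880/288 = 1260.

1260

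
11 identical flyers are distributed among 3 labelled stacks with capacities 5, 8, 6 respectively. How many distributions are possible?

36

Without the upper bounds there are C(13,2) = 78 ways to split 11 among 3 stacks.
Subtract solutions that violate a single cap (substitute x_i' = x_i − (cap_i+1)): x_1 ≥ 6 gives C(7,2) = 21; x_2 ≥ 9 gives C(4,2) = 6; x_3 ≥ 7 gives C(6,2) = 15. Together 42.
No two caps can be exceeded simultaneously, so the pair terms are all 0.
By inclusion–exclusion the count is 78 − 42 + 0 = 36.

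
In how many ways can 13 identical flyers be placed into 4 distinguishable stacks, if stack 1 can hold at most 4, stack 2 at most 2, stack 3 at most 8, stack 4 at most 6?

Ignoring the caps, the number of non-negative solutions to x_1+…+x_4 = 13 is C(16,3) = 560.
Subtract solutions that violate a single cap (substitute x_i' = x_i − (cap_i+1)): x_1 ≥ 5 gives C(11,3) = 165; x_2 ≥ 3 gives C(13,3) = 286; x_3 ≥ 9 gives C(7,3) = 35; x_4 ≥ 7 gives C(9,3) = 84. Together 570.
Add back pairs where two caps are both exceeded: 56 + 0 + 4 + 4 + 20 + 0 = 84.
By inclusion–exclusion the count is 560 − 570 + 84 = 74.

74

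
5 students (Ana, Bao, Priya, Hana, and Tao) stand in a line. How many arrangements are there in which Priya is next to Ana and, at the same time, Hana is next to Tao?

24

Treat {Priya,Ana} as one block (2 orders) and {Hana,Tao} as another (2 orders).
That leaves 3 units to arrange: 2 × 2 × 3! = 4 × 6 = 24.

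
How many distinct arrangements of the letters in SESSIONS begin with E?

Fix E in the first position and arrange the remaining 7 letters.
Those 7 letters have S appearing 4 times, giving (7)!/(4!) = 210.

210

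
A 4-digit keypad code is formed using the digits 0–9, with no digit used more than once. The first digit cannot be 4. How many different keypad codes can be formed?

The first digit has 10−1 = 9 choices (anything except 4).
The remaining 3 digits are filled from the other 9 symbols without repetition: 9 × 8 × 7 = 504.
Total: 9 × 504 = 4536.

4536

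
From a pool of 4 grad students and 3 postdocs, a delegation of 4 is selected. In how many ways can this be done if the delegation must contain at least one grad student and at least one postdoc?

34

Total 4-person selections from all 7: C(7,4) = 35.
Selections missing a whole group: no grad students → C(3,4) = 0; no postdocs → C(4,4) = 1.
Both groups omitted at once is impossible, so 35 − 1 = 34.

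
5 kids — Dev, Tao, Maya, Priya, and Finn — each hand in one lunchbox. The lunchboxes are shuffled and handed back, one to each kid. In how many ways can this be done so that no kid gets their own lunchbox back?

44

This is the derangement count D_5: permutations of 5 items with no fixed point.
By inclusion–exclusion this is Σ_{j=0}^{5} (−1)^j C(5,j)·(5−j)!.
Computing: 120 − 120 + 60 − 20 + 5 − 1 = 44.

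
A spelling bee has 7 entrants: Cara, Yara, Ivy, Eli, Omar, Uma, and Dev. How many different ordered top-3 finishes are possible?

This is an ordered selection of 3 from 7: P(7,3).
That gives 7 × 6 × 5 = 210.

210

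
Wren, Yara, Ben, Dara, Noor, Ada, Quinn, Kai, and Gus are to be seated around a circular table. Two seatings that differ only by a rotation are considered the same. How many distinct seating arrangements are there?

40320

Fix one person's seat to break rotational symmetry; the remaining 8 people can be arranged in (8)! = 40320 ways.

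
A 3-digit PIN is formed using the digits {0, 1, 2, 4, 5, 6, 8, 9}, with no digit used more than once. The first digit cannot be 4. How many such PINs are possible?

The first digit has 8−1 = 7 choices (anything except 4).
The remaining 2 digits are filled from the other 7 symbols without repetition: 7 × 6 = 42.
Total: 7 × 42 = 294.

294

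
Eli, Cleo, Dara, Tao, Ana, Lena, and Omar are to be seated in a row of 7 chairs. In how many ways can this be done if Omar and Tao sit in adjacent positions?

Glue Omar and Tao into one block (2 internal orders), leaving 6 units to arrange in a row.
So the count is 2·(6)! = 1440.

1440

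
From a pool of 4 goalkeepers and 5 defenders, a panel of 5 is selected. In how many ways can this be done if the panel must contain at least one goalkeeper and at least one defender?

125

Unrestricted: C(9,5) = 126 ways to pick any 5 of the 9.
Subtract selections that omit an entire group: no goalkeepers → C(5,5) = 1; no defenders → C(4,5) = 0.
Both groups omitted at once is impossible, so 126 − 1 = 125.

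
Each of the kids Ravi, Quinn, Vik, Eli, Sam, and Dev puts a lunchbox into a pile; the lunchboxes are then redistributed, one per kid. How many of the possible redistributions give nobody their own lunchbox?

265

This is the derangement count D_6: permutations of 6 items with no fixed point.
By inclusion–exclusion this is Σ_{j=0}^{6} (−1)^j C(6,j)·(6−j)!.
Computing: 720 − 720 + 360 − 120 + 30 − 6 + 1 = 265.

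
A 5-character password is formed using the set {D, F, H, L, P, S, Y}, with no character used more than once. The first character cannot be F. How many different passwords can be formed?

2160

The first character has 7−1 = 6 choices (anything except F).
The remaining 4 characters are filled from the other 6 symbols without repetition: 6 × 5 × 4 × 3 = 360.
Total: 6 × 360 = 2160.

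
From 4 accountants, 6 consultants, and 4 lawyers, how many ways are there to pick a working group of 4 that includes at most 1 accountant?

690

Split by how many accountants are chosen (0 through 1).
Sum: C(4,0)·C(10,4) + C(4,1)·C(10,3) = 210 + 480 = 690.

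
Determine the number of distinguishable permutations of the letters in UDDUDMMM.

Letter multiplicities in UDDUDMMM: D×3, M×3, U×2.
Dividing 8! = 40320 by 3!·3!·2! = 72 for the repeated letters gives 560.

560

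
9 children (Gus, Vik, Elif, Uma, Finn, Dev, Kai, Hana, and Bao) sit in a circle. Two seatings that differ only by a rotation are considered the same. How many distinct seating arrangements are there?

40320

Seat Gus anywhere (absorbing the rotational symmetry), then permute the other 8: (8)! = 40320.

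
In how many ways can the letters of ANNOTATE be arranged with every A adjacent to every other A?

1260

Treat the 2 copies of A as a single block. The multiset to arrange is then {AA, E, N, N, O, T, T}, 7 items in all.
That gives (7)!/(2!·2!) = 1260 arrangements.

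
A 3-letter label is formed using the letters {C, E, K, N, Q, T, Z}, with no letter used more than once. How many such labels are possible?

210

With no repetition, fill the 3 letters in order: 7 choices, then 6, down to 5.
7 × 6 × 5 = 210.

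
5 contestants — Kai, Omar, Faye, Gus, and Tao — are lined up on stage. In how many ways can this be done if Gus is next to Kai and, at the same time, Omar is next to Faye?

24

Treat {Gus,Kai} as one block (2 orders) and {Omar,Faye} as another (2 orders).
That leaves 3 units to arrange: 2 × 2 × 3! = 4 × 6 = 24.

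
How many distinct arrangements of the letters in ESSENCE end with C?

60

Fix C in the last position and arrange the remaining 6 letters.
Those 6 letters have E appearing 3 times and S appearing twice, giving (6)!/(3!·2!) = 60.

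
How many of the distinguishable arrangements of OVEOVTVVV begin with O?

336

With the first slot taken by O, it remains to arrange the other 8 letters (VEOVTVVV).
Those 8 letters have V appearing 5 times, giving (8)!/(5!) = 336.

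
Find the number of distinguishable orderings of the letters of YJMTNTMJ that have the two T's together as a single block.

Treat the 2 copies of T as a single block. The multiset to arrange is then {TT, J, J, M, M, N, Y}, 7 items in all.
That gives (7)!/(2!·2!) = 1260 arrangements.

1260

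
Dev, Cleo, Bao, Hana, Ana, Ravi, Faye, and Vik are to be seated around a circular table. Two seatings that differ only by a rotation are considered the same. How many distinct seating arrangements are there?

5040

Seat Dev anywhere (absorbing the rotational symmetry), then permute the other 7: (7)! = 5040.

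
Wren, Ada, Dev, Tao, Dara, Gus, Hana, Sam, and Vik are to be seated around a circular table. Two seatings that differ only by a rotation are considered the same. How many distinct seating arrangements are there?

Around a circle, 9 distinct people have 9!/9 = (8)! = 40320 rotationally distinct seatings.

40320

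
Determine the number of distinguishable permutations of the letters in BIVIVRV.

420

Letter multiplicities in BIVIVRV: B×1, I×2, R×1, V×3.
So there are 7! / (3!·2!) = 420 distinguishable arrangements.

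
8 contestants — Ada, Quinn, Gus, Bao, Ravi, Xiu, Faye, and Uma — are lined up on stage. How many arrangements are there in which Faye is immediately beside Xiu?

Treat {Faye, Xiu} as a single unit. There are 7 units to order, and the pair itself can be ordered 2 ways.
So the count is 2·(7)! = 10080.

10080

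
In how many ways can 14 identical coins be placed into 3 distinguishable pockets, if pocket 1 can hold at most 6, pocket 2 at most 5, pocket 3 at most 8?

21

By stars and bars, unrestricted non-negative solutions to x_1+…+x_3 = 14 number C(14+2,2) = 120.
Subtract solutions that violate a single cap (substitute x_i' = x_i − (cap_i+1)): x_1 ≥ 7 gives C(9,2) = 36; x_2 ≥ 6 gives C(10,2) = 45; x_3 ≥ 9 gives C(7,2) = 21. Together 102.
Add back pairs where two caps are both exceeded: 3 + 0 + 0 = 3.
By inclusion–exclusion the count is 120 − 102 + 3 = 21.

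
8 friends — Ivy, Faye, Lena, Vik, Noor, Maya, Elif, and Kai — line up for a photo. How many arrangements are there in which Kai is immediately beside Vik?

10080

Treat {Kai, Vik} as a single unit. There are 7 units to order, and the pair itself can be ordered 2 ways.
So the count is 2·(7)! = 10080.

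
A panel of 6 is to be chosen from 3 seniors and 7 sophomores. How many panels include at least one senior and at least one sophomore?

203

Total 6-person selections from all 10: C(10,6) = 210.
Selections missing a whole group: no seniors → C(7,6) = 7; no sophomores → C(3,6) = 0.
Both groups omitted at once is impossible, so 210 − 7 = 203.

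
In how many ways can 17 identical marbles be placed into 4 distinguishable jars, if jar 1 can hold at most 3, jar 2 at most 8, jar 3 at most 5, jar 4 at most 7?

73

By stars and bars, unrestricted non-negative solutions to x_1+…+x_4 = 17 number C(17+3,3) = 1140.
Subtract solutions that violate a single cap (substitute x_i' = x_i − (cap_i+1)): x_1 ≥ 4 gives C(16,3) = 560; x_2 ≥ 9 gives C(11,3) = 165; x_3 ≥ 6 gives C(14,3) = 364; x_4 ≥ 8 gives C(12,3) = 220. Together 1309.
Add back pairs where two caps are both exceeded: 35 + 120 + 56 + 10 + 1 + 20 = 242.
By inclusion–exclusion the count is 1140 − 1309 + 242 = 73.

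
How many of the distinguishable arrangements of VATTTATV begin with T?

With the first slot taken by T, it remains to arrange the other 7 letters (VATTATV).
Those 7 letters have A appearing twice, T appearing 3 times, and V appearing twice, giving (7)!/(3!·2!·2!) = 210.

210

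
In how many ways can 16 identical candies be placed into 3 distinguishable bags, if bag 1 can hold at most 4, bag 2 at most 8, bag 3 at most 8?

15

Without the upper bounds there are C(18,2) = 153 ways to split 16 among 3 bags.
Subtract solutions that violate a single cap (substitute x_i' = x_i − (cap_i+1)): x_1 ≥ 5 gives C(13,2) = 78; x_2 ≥ 9 gives C(9,2) = 36; x_3 ≥ 9 gives C(9,2) = 36. Together 150.
Add back pairs where two caps are both exceeded: 6 + 6 + 0 = 12.
By inclusion–exclusion the count is 153 − 150 + 12 = 15.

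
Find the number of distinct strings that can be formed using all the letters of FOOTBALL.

The 8 letters of FOOTBALL have repeats: L appearing twice and O appearing twice.
The number of distinct arrangements is 8!/(2!·2!) = 40320/4 = 10080.

10080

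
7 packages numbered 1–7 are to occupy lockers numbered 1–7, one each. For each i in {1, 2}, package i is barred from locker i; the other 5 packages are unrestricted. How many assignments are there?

Let Aᵢ (for i ∈ {1, 2}) be the placements that put package i in its forbidden locker. Any j of these fix j positions, leaving (7−j)! ways to fill the rest, and there are C(2,j) ways to pick which j.
By inclusion–exclusion, the number of valid placements is Σ_{j=0}^{2} (−1)^j C(2,j)·(7−j)!.
Computing: 5040 − 1440 + 120 = 3720.

3720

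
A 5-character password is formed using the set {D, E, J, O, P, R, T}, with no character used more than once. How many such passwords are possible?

2520

With no repetition, fill the 5 characters in order: 7 choices, then 6, down to 3.
That product is 7 × 6 × 5 × 4 × 3 = 2520.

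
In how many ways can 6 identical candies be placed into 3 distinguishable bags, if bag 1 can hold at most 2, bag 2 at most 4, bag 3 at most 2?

6

By stars and bars, unrestricted non-negative solutions to x_1+…+x_3 = 6 number C(6+2,2) = 28.
Subtract solutions that violate a single cap (substitute x_i' = x_i − (cap_i+1)): x_1 ≥ 3 gives C(5,2) = 10; x_2 ≥ 5 gives C(3,2) = 3; x_3 ≥ 3 gives C(5,2) = 10. Together 23.
Add back pairs where two caps are both exceeded: 0 + 1 + 0 = 1.
By inclusion–exclusion the count is 28 − 23 + 1 = 6.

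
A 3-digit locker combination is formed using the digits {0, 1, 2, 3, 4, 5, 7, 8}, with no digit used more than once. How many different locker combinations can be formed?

This is a permutation of 3 out of 8: P(8,3) = 8!/5!.
8 × 7 × 6 = 336.

336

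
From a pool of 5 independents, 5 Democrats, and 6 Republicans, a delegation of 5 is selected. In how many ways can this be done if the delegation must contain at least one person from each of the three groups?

3200

With no constraint there are C(16,5) = 4368 possible selections.
Subtract selections that omit an entire group: no independents → C(11,5) = 462; no Democrats → C(11,5) = 462; no Republicans → C(10,5) = 252.
Add back selections omitting two groups (i.e. drawn from a single group): C(5,5) + C(5,5) + C(6,5) = 8.
By inclusion–exclusion: 4368 − 1176 + 8 = 3200.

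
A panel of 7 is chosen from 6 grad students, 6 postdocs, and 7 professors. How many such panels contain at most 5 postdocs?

50375

Split by how many postdocs are chosen (0 through 5).
Sum: C(6,0)·C(13,7) + C(6,1)·C(13,6) + C(6,2)·C(13,5) + C(6,3)·C(13,4) + C(6,4)·C(13,3) + C(6,5)·C(13,2) = 1716 + 10296 + 19305 + 14300 + 4290 + 468 = 50375.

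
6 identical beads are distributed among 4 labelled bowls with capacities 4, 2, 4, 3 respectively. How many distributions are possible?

By stars and bars, unrestricted non-negative solutions to x_1+…+x_4 = 6 number C(6+3,3) = 84.
Subtract solutions that violate a single cap (substitute x_i' = x_i − (cap_i+1)): x_1 ≥ 5 gives C(4,3) = 4; x_2 ≥ 3 gives C(6,3) = 20; x_3 ≥ 5 gives C(4,3) = 4; x_4 ≥ 4 gives C(5,3) = 10. Together 38.
No two caps can be exceeded simultaneously, so the pair terms are all 0.
By inclusion–exclusion the count is 84 − 38 + 0 = 46.

46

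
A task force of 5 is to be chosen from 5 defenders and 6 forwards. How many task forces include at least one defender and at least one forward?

455

Unrestricted: C(11,5) = 462 ways to pick any 5 of the 11.
Subtract selections that omit an entire group: no defenders → C(6,5) = 6; no forwards → C(5,5) = 1.
Both groups omitted at once is impossible, so 462 − 7 = 455.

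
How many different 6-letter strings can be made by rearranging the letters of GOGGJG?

Letter multiplicities in GOGGJG: G×4, J×1, O×1.
So there are 6! / (4!) = 30 distinguishable arrangements.

30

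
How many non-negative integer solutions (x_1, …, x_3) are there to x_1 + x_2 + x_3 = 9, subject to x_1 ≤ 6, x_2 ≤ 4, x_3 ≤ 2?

9

By stars and bars, unrestricted non-negative solutions to x_1+…+x_3 = 9 number C(9+2,2) = 55.
Subtract solutions that violate a single cap (substitute x_i' = x_i − (cap_i+1)): x_1 ≥ 7 gives C(4,2) = 6; x_2 ≥ 5 gives C(6,2) = 15; x_3 ≥ 3 gives C(8,2) = 28. Together 49.
Add back pairs where two caps are both exceeded: 0 + 0 + 3 = 3.
By inclusion–exclusion the count is 55 − 49 + 3 = 9.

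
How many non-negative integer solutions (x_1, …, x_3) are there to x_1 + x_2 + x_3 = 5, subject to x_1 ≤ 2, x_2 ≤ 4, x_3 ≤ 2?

Ignoring the caps, the number of non-negative solutions to x_1+…+x_3 = 5 is C(7,2) = 21.
Subtract solutions that violate a single cap (substitute x_i' = x_i − (cap_i+1)): x_1 ≥ 3 gives C(4,2) = 6; x_2 ≥ 5 gives C(2,2) = 1; x_3 ≥ 3 gives C(4,2) = 6. Together 13.
No two caps can be exceeded simultaneously, so the pair terms are all 0.
By inclusion–exclusion the count is 21 − 13 + 0 = 8.

8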